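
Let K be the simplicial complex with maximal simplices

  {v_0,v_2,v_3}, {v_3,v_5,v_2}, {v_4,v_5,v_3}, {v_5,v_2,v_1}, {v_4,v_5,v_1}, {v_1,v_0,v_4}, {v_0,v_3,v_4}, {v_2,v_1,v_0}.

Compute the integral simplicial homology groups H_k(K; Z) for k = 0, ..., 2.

H_0 = Z,  H_1 = 0,  H_2 = Z.

We work with the vertex ordering v_0 < v_1 < v_2 < v_3 < v_4 < v_5. The simplices of K, each written with vertices in increasing order, are:

  0-simplices (6): [v_0], [v_1], [v_2], [v_3], [v_4], [v_5]
  1-simplices (12): [v_0,v_1], [v_0,v_2], [v_0,v_3], [v_0,v_4], [v_1,v_2], [v_1,v_4], [v_1,v_5], [v_2,v_3], [v_2,v_5], [v_3,v_4], [v_3,v_5], [v_4,v_5]
  2-simplices (8): [v_0,v_1,v_2], [v_0,v_1,v_4], [v_0,v_2,v_3], [v_0,v_3,v_4], [v_1,v_2,v_5], [v_1,v_4,v_5], [v_2,v_3,v_5], [v_3,v_4,v_5]

Hence C_0 ≅ Z^6, C_1 ≅ Z^12, C_2 ≅ Z^8.

Boundary ∂_1: C_1 → C_0 maps an edge to its endpoints' difference, ∂[p,q] = q − p. For instance
  ∂[v_1,v_5] = [v_5] − [v_1].
The resulting 6×12 matrix has rank 5, and its Smith normal form has invariant factors (1,1,1,1,1).

The boundary map ∂_2: C_2 → C_1 sends each 2-simplex [p,q,r] to [q,r] − [p,r] + [p,q]. For instance
  ∂[v_3,v_4,v_5] = [v_4,v_5] − [v_3,v_5] + [v_3,v_4],
  ∂[v_0,v_1,v_4] = [v_1,v_4] − [v_0,v_4] + [v_0,v_1].
As a 12×8 matrix over Z this has rank 7, with invariant factors (1,1,1,1,1,1,1).

Computing H_k = (kernel of ∂_k) / (image of ∂_{k+1}):

  H_0: rank C_0 − rank ∂_1 = 6 − 5 = 1, and the invariant factors of ∂_1 are all 1, so H_0 = Z.
  H_1: rank ker ∂_1 − rank ∂_2 = (12 − 5) − 7 = 0, and the invariant factors of ∂_2 are all 1, so H_1 = 0.
  H_2: rank ker ∂_2 − rank ∂_3 = (8 − 7) − 0 = 1, and there is no ∂_3, so H_2 = Z.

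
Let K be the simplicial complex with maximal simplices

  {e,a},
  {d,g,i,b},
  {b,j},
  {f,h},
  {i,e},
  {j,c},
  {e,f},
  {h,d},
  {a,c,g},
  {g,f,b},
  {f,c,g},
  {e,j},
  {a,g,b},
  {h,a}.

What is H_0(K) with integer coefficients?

K has 10 vertices, 22 edges, 8 triangles, 1 3-simplex.
rank ∂_0 = 0, rank ∂_1 = 9 ⇒ b_0 = 10 − 0 − 9 = 1; all invariant factors of ∂_1 are 1 so no torsion. So H_0 ≅ Z.

H_0 ≅ Z.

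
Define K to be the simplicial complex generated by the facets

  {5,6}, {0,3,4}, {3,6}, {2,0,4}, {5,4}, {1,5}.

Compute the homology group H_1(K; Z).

H_1 = Z.

Order the vertices as 0 < 1 < 2 < 3 < 4 < 5 < 6. Listing each simplex with vertices in this order, K has dimension 2 with simplices:

  0-simplices (7): [0], [1], [2], [3], [4], [5], [6]
  1-simplices (9): [0,2], [0,3], [0,4], [1,5], [2,4], [3,4], [3,6], [4,5], [5,6]
  2-simplices (2): [0,2,4], [0,3,4]

giving chain groups C_0 ≅ Z^7, C_1 ≅ Z^9, C_2 ≅ Z^2.

The boundary map ∂_1: C_1 → C_0 sends each edge [p,q] (with p < q) to q − p.
The 7×9 boundary matrix has rank 6 and Smith normal form diag(1,1,1,1,1,1).

The boundary map ∂_2: C_2 → C_1 maps a triangle to the signed sum of its edges. For instance
  ∂[0,2,4] = [2,4] − [0,4] + [0,2],
  ∂[0,3,4] = [3,4] − [0,4] + [0,3].
The resulting 9×2 matrix has rank 2, and its Smith normal form has invariant factors (1,1).

Now H_k = ker ∂_k / im ∂_{k+1}, so:

  H_1: rank ker ∂_1 − rank ∂_2 = (9 − 6) − 2 = 1, and the invariant factors of ∂_2 are all 1, so H_1 ≅ Z.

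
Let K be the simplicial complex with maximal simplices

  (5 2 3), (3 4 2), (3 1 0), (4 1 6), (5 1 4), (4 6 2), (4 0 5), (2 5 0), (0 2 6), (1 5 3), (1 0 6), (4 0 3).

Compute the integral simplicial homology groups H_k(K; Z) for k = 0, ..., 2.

Fix the vertex order 0 < 1 < 2 < 3 < 4 < 5 < 6 and write every simplex with vertices in increasing order. Then dim K = 2 and the simplices of K are:

  0-simplices (7): [0], [1], [2], [3], [4], [5], [6]
  1-simplices (18): [0,1], [0,2], [0,3], [0,4], [0,5], [0,6], [1,3], [1,4], [1,5], [1,6], [2,3], [2,4], [2,5], [2,6], [3,4], [3,5], [4,5], [4,6]
  2-simplices (12): [0,1,3], [0,1,6], [0,2,5], [0,2,6], [0,3,4], [0,4,5], [1,3,5], [1,4,5], [1,4,6], [2,3,4], [2,3,5], [2,4,6]

giving chain groups C_0 ≅ Z^7, C_1 ≅ Z^18, C_2 ≅ Z^12.

Boundary ∂_1: C_1 → C_0 maps an edge to its endpoints' difference, ∂[p,q] = q − p. For instance
  ∂[0,2] = [2] − [0].
The resulting 7×18 matrix has rank 6, and its Smith normal form has invariant factors (1,1,1,1,1,1).

The boundary map ∂_2: C_2 → C_1 maps a triangle to the signed sum of its edges. For instance
  ∂[2,4,6] = [4,6] − [2,6] + [2,4],
  ∂[0,1,6] = [1,6] − [0,6] + [0,1].
The resulting 18×12 matrix has rank 12, and its Smith normal form has invariant factors (1,1,1,1,1,1,1,1,1,1,1,2).

Now H_k = ker ∂_k / im ∂_{k+1}, so:

  H_0: rank C_0 − rank ∂_1 = 7 − 6 = 1, and the invariant factors of ∂_1 are all 1, so H_0 ≅ Z.
  H_1: rank ker ∂_1 − rank ∂_2 = (18 − 6) − 12 = 0, and ∂_2 has invariant factor 2 > 1, so H_1 ≅ Z/2.
  H_2: rank ker ∂_2 − rank ∂_3 = (12 − 12) − 0 = 0, and there is no ∂_3, so H_2 ≅ 0.

H_0 ≅ Z,  H_1 ≅ Z/2,  H_2 = 0.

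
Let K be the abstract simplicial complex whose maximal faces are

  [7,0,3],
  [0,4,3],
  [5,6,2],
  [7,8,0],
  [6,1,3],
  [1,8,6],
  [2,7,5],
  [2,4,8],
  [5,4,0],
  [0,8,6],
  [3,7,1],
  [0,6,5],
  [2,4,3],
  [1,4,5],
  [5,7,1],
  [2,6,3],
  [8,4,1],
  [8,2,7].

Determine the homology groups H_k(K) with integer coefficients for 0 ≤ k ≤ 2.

K has 9 vertices, 27 edges, 18 triangles.
rank ∂_0 = 0, rank ∂_1 = 8 ⇒ b_0 = 9 − 0 − 8 = 1; all invariant factors of ∂_1 are 1 so no torsion. So H_0 ≅ Z.
rank ∂_1 = 8, rank ∂_2 = 17 ⇒ b_1 = 27 − 8 − 17 = 2; all invariant factors of ∂_2 are 1 so no torsion. So H_1 ≅ Z^2.
rank ∂_2 = 17, rank ∂_3 = 0 ⇒ b_2 = 18 − 17 − 0 = 1. So H_2 ≅ Z.

H_0 = Z,  H_1 = Z^2,  H_2 = Z.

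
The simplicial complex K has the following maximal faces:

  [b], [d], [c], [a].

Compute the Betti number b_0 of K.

Order the vertices as a < b < c < d. Listing each simplex with vertices in this order, K has dimension 0 with simplices:

  0-simplices (4): a, b, c, d

giving chain groups C_0 ≅ Z^4.

Now H_k = ker ∂_k / im ∂_{k+1}, so:

  H_0: rank C_0 − rank ∂_1 = 4 − 0 = 4, and there is no ∂_1, so H_0 ≅ Z^4.

Hence the Betti numbers are b_0 = 4.

b_0 = 4.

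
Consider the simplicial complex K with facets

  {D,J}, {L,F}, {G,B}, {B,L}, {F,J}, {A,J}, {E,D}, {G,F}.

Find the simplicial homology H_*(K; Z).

H_0 = Z,  H_1 = Z.

K has 8 vertices, 8 edges.
rank ∂_0 = 0, rank ∂_1 = 7 ⇒ b_0 = 8 − 0 − 7 = 1; all invariant factors of ∂_1 are 1 so no torsion. So H_0 = Z.
rank ∂_1 = 7, rank ∂_2 = 0 ⇒ b_1 = 8 − 7 − 0 = 1. So H_1 = Z.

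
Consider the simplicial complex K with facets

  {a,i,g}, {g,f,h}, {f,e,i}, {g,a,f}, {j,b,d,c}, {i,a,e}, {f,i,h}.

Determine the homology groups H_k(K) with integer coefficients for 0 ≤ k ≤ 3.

We work with the vertex ordering a < b < c < d < e < f < g < h < i < j. The simplices of K, each written with vertices in increasing order, are:

  0-simplices (10): a, b, c, d, e, f, g, h, i, j
  1-simplices (18): ae, af, ag, ai, bc, bd, bj, cd, cj, dj, ef, ei, fg, fh, fi, gh, gi, hi
  2-simplices (10): aei, afg, agi, bcd, bcj, bdj, cdj, efi, fgh, fhi
  3-simplices (1): bcdj

giving chain groups C_0 ≅ Z^10, C_1 ≅ Z^18, C_2 ≅ Z^10, C_3 ≅ Z^1.

The boundary map ∂_1: C_1 → C_0 maps an edge to its endpoints' difference, ∂[p,q] = q − p.
As a 10×18 matrix over Z this has rank 8, with invariant factors (1,1,1,1,1,1,1,1).

Boundary ∂_2: C_2 → C_1 sends each 2-simplex [p,q,r] to [q,r] − [p,r] + [p,q]. For instance
  ∂bdj = dj − bj + bd,
  ∂agi = gi − ai + ag.
The resulting 18×10 matrix has rank 9, and its Smith normal form has invariant factors (1,1,1,1,1,1,1,1,1).

Boundary ∂_3: C_3 → C_2 sends each 3-simplex σ to the alternating sum Σ_i (−1)^i (σ with its i-th vertex removed). For instance
  ∂bcdj = cdj − bdj + bcj − bcd.
As a 10×1 matrix over Z this has rank 1, with invariant factors (1).

Reading off H_k = ker ∂_k / im ∂_{k+1}:

  H_0: rank C_0 − rank ∂_1 = 10 − 8 = 2, and the invariant factors of ∂_1 are all 1, so H_0 = Z^2.
  H_1: rank ker ∂_1 − rank ∂_2 = (18 − 8) − 9 = 1, and the invariant factors of ∂_2 are all 1, so H_1 = Z.
  H_2: rank ker ∂_2 − rank ∂_3 = (10 − 9) − 1 = 0, and the invariant factors of ∂_3 are all 1, so H_2 = 0.
  H_3: rank ker ∂_3 − rank ∂_4 = (1 − 1) − 0 = 0, and there is no ∂_4, so H_3 = 0.

As a check, the Euler characteristic is 10 − 18 + 10 − 1 = 1, which agrees with 2 − 1 + 0 − 0 = 1.

H_0 = Z^2,  H_1 = Z,  H_2 = 0,  H_3 = 0.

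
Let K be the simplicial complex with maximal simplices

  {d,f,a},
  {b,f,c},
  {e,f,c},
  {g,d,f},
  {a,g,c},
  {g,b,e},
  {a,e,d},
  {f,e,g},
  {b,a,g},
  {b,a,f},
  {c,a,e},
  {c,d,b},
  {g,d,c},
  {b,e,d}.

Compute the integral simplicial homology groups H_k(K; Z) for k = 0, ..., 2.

H_0 = Z,  H_1 = Z^2,  H_2 = Z.

Fix the vertex order a < b < c < d < e < f < g and write every simplex with vertices in increasing order. Then dim K = 2 and the simplices of K are:

  0-simplices (7): a, b, c, d, e, f, g
  1-simplices (21): ab, ac, ad, ae, af, ag, bc, bd, be, bf, bg, cd, ce, cf, cg, de, df, dg, ef, eg, fg
  2-simplices (14): abf, abg, ace, acg, ade, adf, bcd, bcf, bde, beg, cdg, cef, dfg, efg

so the chain groups are C_0 ≅ Z^7, C_1 ≅ Z^21, C_2 ≅ Z^14.

Boundary ∂_1: C_1 → C_0 sends each edge [p,q] (with p < q) to q − p. For instance
  ∂df = f − d.
As a 7×21 matrix over Z this has rank 6, with invariant factors (1,1,1,1,1,1).

Boundary ∂_2: C_2 → C_1 acts by ∂[p,q,r] = [q,r] − [p,r] + [p,q]. For instance
  ∂abg = bg − ag + ab,
  ∂acg = cg − ag + ac.
This gives a 21×14 integer matrix of rank 13; reducing to Smith normal form yields diagonal entries (1,1,1,1,1,1,1,1,1,1,1,1,1).

From H_k ≅ ker(∂_k) / im(∂_{k+1}) we obtain:

  H_0: rank C_0 − rank ∂_1 = 7 − 6 = 1, and the invariant factors of ∂_1 are all 1, so H_0 = Z.
  H_1: rank ker ∂_1 − rank ∂_2 = (21 − 6) − 13 = 2, and the invariant factors of ∂_2 are all 1, so H_1 = Z^2.
  H_2: rank ker ∂_2 − rank ∂_3 = (14 − 13) − 0 = 1, and there is no ∂_3, so H_2 = Z.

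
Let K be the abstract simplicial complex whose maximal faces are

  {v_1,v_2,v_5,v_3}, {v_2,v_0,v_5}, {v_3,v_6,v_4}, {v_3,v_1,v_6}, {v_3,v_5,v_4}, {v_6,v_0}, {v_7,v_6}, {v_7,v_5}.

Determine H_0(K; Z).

Fix the vertex order v_0 < v_1 < v_2 < v_3 < v_4 < v_5 < v_6 < v_7 and write every simplex with vertices in increasing order. Then dim K = 3 and the simplices of K are:

  0-simplices (8): [v_0], [v_1], [v_2], [v_3], [v_4], [v_5], [v_6], [v_7]
  1-simplices (16): (16 of them)
  2-simplices (8): [v_0,v_2,v_5], [v_1,v_2,v_3], [v_1,v_2,v_5], [v_1,v_3,v_5], [v_1,v_3,v_6], [v_2,v_3,v_5], [v_3,v_4,v_5], [v_3,v_4,v_6]
  3-simplices (1): [v_1,v_2,v_3,v_5]

giving chain groups C_0 ≅ Z^8, C_1 ≅ Z^16, C_2 ≅ Z^8, C_3 ≅ Z^1.

The boundary map ∂_1: C_1 → C_0 maps an edge to its endpoints' difference, ∂[p,q] = q − p.
This gives a 8×16 integer matrix of rank 7; reducing to Smith normal form yields diagonal entries (1,1,1,1,1,1,1).

The boundary map ∂_2: C_2 → C_1 maps a triangle to the signed sum of its edges. For instance
  ∂[v_3,v_4,v_6] = [v_4,v_6] − [v_3,v_6] + [v_3,v_4],
  ∂[v_3,v_4,v_5] = [v_4,v_5] − [v_3,v_5] + [v_3,v_4].
The resulting 16×8 matrix has rank 7, and its Smith normal form has invariant factors (1,1,1,1,1,1,1).

Boundary ∂_3: C_3 → C_2 sends each 3-simplex σ to the alternating sum Σ_i (−1)^i (σ with its i-th vertex removed). For instance
  ∂[v_1,v_2,v_3,v_5] = [v_2,v_3,v_5] − [v_1,v_3,v_5] + [v_1,v_2,v_5] − [v_1,v_2,v_3].
This gives a 8×1 integer matrix of rank 1; reducing to Smith normal form yields diagonal entries (1).

Reading off H_k = ker ∂_k / im ∂_{k+1}:

  H_0: rank C_0 − rank ∂_1 = 8 − 7 = 1, and the invariant factors of ∂_1 are all 1, so H_0 = Z.

H_0 ≅ Z.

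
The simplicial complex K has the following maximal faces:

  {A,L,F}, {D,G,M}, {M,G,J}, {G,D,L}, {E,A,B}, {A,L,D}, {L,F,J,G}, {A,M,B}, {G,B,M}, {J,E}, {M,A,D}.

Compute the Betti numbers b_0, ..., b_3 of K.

K has 9 vertices, 21 edges, 13 triangles, 1 3-simplex.
rank ∂_0 = 0, rank ∂_1 = 8 ⇒ b_0 = 9 − 0 − 8 = 1; all invariant factors of ∂_1 are 1 so no torsion. So H_0 = Z.
rank ∂_1 = 8, rank ∂_2 = 12 ⇒ b_1 = 21 − 8 − 12 = 1; all invariant factors of ∂_2 are 1 so no torsion. So H_1 = Z.
rank ∂_2 = 12, rank ∂_3 = 1 ⇒ b_2 = 13 − 12 − 1 = 0; all invariant factors of ∂_3 are 1 so no torsion. So H_2 = 0.
rank ∂_3 = 1, rank ∂_4 = 0 ⇒ b_3 = 1 − 1 − 0 = 0. So H_3 = 0.

b_0 = 1, b_1 = 1, b_2 = 0, b_3 = 0.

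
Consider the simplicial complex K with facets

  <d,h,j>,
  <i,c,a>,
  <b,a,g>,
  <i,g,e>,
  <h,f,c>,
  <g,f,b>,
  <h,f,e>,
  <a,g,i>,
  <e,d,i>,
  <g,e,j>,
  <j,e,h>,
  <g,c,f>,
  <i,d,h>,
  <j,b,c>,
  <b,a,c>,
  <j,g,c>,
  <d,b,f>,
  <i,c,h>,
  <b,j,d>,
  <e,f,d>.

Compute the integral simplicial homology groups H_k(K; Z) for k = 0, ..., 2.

H_0 ≅ Z,  H_1 ≅ Z ⊕ Z/2,  H_2 = 0.

Order the vertices as a < b < c < d < e < f < g < h < i < j. Listing each simplex with vertices in this order, K has dimension 2 with simplices:

  0-simplices (10): a, b, c, d, e, f, g, h, i, j
  1-simplices (30): ab, ac, ag, ai, bc, bd, bf, bg, bj, cf, cg, ch, ci, cj, de, df, dh, di, dj, ef, eg, eh, ei, ej, fg, fh, gi, gj, hi, hj
  2-simplices (20): abc, abg, aci, agi, bcj, bdf, bdj, bfg, cfg, cfh, cgj, chi, def, dei, dhi, dhj, efh, egi, egj, ehj

giving chain groups C_0 ≅ Z^10, C_1 ≅ Z^30, C_2 ≅ Z^20.

∂_1: C_1 → C_0 maps an edge to its endpoints' difference, ∂[p,q] = q − p.
The resulting 10×30 matrix has rank 9, and its Smith normal form has invariant factors (1,1,1,1,1,1,1,1,1).

∂_2: C_2 → C_1 sends each 2-simplex [p,q,r] to [q,r] − [p,r] + [p,q]. For instance
  ∂egi = gi − ei + eg,
  ∂cfg = fg − cg + cf.
The resulting 30×20 matrix has rank 20, and its Smith normal form has invariant factors (1,1,1,1,1,1,1,1,1,1,1,1,1,1,1,1,1,1,1,2).

Reading off H_k = ker ∂_k / im ∂_{k+1}:

  H_0: rank C_0 − rank ∂_1 = 10 − 9 = 1, and the invariant factors of ∂_1 are all 1, so H_0 ≅ Z.
  H_1: rank ker ∂_1 − rank ∂_2 = (30 − 9) − 20 = 1, and ∂_2 has invariant factor 2 > 1, so H_1 ≅ Z ⊕ Z/2.
  H_2: rank ker ∂_2 − rank ∂_3 = (20 − 20) − 0 = 0, and there is no ∂_3, so H_2 ≅ 0.

(K is a triangulation of the Klein bottle.)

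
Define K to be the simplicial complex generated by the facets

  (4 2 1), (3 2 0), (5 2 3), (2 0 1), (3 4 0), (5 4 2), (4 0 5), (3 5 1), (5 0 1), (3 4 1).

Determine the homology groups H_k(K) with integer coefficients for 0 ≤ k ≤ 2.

H_0 ≅ Z,  H_1 ≅ Z/2,  H_2 = 0.

We work with the vertex ordering 0 < 1 < 2 < 3 < 4 < 5. The simplices of K, each written with vertices in increasing order, are:

  0-simplices (6): [0], [1], [2], [3], [4], [5]
  1-simplices (15): [0,1], [0,2], [0,3], [0,4], [0,5], [1,2], [1,3], [1,4], [1,5], [2,3], [2,4], [2,5], [3,4], [3,5], [4,5]
  2-simplices (10): [0,1,2], [0,1,5], [0,2,3], [0,3,4], [0,4,5], [1,2,4], [1,3,4], [1,3,5], [2,3,5], [2,4,5]

Hence C_0 ≅ Z^6, C_1 ≅ Z^15, C_2 ≅ Z^10.

Boundary ∂_1: C_1 → C_0 maps an edge to its endpoints' difference, ∂[p,q] = q − p. For instance
  ∂[0,5] = [5] − [0].
The resulting 6×15 matrix has rank 5, and its Smith normal form has invariant factors (1,1,1,1,1).

Boundary ∂_2: C_2 → C_1 maps a triangle to the signed sum of its edges. For instance
  ∂[0,3,4] = [3,4] − [0,4] + [0,3],
  ∂[1,3,5] = [3,5] − [1,5] + [1,3].
As a 15×10 matrix over Z this has rank 10, with invariant factors (1,1,1,1,1,1,1,1,1,2).

Computing H_k = (kernel of ∂_k) / (image of ∂_{k+1}):

  H_0: rank C_0 − rank ∂_1 = 6 − 5 = 1, and the invariant factors of ∂_1 are all 1, so H_0 ≅ Z.
  H_1: rank ker ∂_1 − rank ∂_2 = (15 − 5) − 10 = 0, and ∂_2 has invariant factor 2 > 1, so H_1 ≅ Z/2.
  H_2: rank ker ∂_2 − rank ∂_3 = (10 − 10) − 0 = 0, and there is no ∂_3, so H_2 ≅ 0.

As a check, the Euler characteristic is 6 − 15 + 10 = 1, which agrees with 1 − 0 + 0 = 1.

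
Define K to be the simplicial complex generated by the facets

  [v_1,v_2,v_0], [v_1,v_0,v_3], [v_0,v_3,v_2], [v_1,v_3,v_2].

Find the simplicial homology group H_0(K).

H_0 = Z.

Order the vertices as v_0 < v_1 < v_2 < v_3. Listing each simplex with vertices in this order, K has dimension 2 with simplices:

  0-simplices (4): [v_0], [v_1], [v_2], [v_3]
  1-simplices (6): [v_0,v_1], [v_0,v_2], [v_0,v_3], [v_1,v_2], [v_1,v_3], [v_2,v_3]
  2-simplices (4): [v_0,v_1,v_2], [v_0,v_1,v_3], [v_0,v_2,v_3], [v_1,v_2,v_3]

giving chain groups C_0 ≅ Z^4, C_1 ≅ Z^6, C_2 ≅ Z^4.

∂_1: C_1 → C_0 is given by ∂[p,q] = [q] − [p]. For instance
  ∂[v_0,v_3] = [v_3] − [v_0].
The resulting 4×6 matrix has rank 3, and its Smith normal form has invariant factors (1,1,1).

∂_2: C_2 → C_1 maps a triangle to the signed sum of its edges. For instance
  ∂[v_0,v_1,v_2] = [v_1,v_2] − [v_0,v_2] + [v_0,v_1],
  ∂[v_0,v_1,v_3] = [v_1,v_3] − [v_0,v_3] + [v_0,v_1].
This gives a 6×4 integer matrix of rank 3; reducing to Smith normal form yields diagonal entries (1,1,1).

From H_k ≅ ker(∂_k) / im(∂_{k+1}) we obtain:

  H_0: rank C_0 − rank ∂_1 = 4 − 3 = 1, and the invariant factors of ∂_1 are all 1, so H_0 = Z.

(K is a triangulation of the 2-sphere S^2.)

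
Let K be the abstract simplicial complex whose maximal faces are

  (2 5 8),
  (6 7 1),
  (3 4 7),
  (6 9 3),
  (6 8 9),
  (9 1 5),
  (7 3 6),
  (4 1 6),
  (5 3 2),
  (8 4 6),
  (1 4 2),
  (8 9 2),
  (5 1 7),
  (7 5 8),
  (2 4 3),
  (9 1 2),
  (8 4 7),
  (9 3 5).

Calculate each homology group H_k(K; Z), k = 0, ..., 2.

Order the vertices as 1 < 2 < 3 < 4 < 5 < 6 < 7 < 8 < 9. Listing each simplex with vertices in this order, K has dimension 2 with simplices:

  0-simplices (9): [1], [2], [3], [4], [5], [6], [7], [8], [9]
  1-simplices (27): (27 of them)
  2-simplices (18): [1,2,4], [1,2,9], [1,4,6], [1,5,7], [1,5,9], [1,6,7], [2,3,4], [2,3,5], [2,5,8], [2,8,9], [3,4,7], [3,5,9], [3,6,7], [3,6,9], [4,6,8], [4,7,8], [5,7,8], [6,8,9]

so the chain groups are C_0 ≅ Z^9, C_1 ≅ Z^27, C_2 ≅ Z^18.

The boundary map ∂_1: C_1 → C_0 is given by ∂[p,q] = [q] − [p]. For instance
  ∂[2,9] = [9] − [2].
The resulting 9×27 matrix has rank 8, and its Smith normal form has invariant factors (1,1,1,1,1,1,1,1).

Boundary ∂_2: C_2 → C_1 acts by ∂[p,q,r] = [q,r] − [p,r] + [p,q]. For instance
  ∂[1,5,7] = [5,7] − [1,7] + [1,5],
  ∂[1,2,9] = [2,9] − [1,9] + [1,2].
As a 27×18 matrix over Z this has rank 18, with invariant factors (1,1,1,1,1,1,1,1,1,1,1,1,1,1,1,1,1,2).

Reading off H_k = ker ∂_k / im ∂_{k+1}:

  H_0: rank C_0 − rank ∂_1 = 9 − 8 = 1, and the invariant factors of ∂_1 are all 1, so H_0 ≅ Z.
  H_1: rank ker ∂_1 − rank ∂_2 = (27 − 8) − 18 = 1, and ∂_2 has invariant factor 2 > 1, so H_1 ≅ Z ⊕ Z/2.
  H_2: rank ker ∂_2 − rank ∂_3 = (18 − 18) − 0 = 0, and there is no ∂_3, so H_2 ≅ 0.

H_0 = Z,  H_1 = Z ⊕ Z/2,  H_2 = 0.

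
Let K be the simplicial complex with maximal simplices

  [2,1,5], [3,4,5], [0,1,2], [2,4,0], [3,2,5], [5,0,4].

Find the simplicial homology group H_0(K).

Take the total order 0 < 1 < 2 < 3 < 4 < 5 on the vertex set. Then K (dimension 2) consists of the simplices:

  0-simplices (6): [0], [1], [2], [3], [4], [5]
  1-simplices (12): [0,1], [0,2], [0,4], [0,5], [1,2], [1,5], [2,3], [2,4], [2,5], [3,4], [3,5], [4,5]
  2-simplices (6): [0,1,2], [0,2,4], [0,4,5], [1,2,5], [2,3,5], [3,4,5]

so the chain groups are C_0 ≅ Z^6, C_1 ≅ Z^12, C_2 ≅ Z^6.

Boundary ∂_1: C_1 → C_0 is given by ∂[p,q] = [q] − [p]. For instance
  ∂[3,4] = [4] − [3].
The resulting 6×12 matrix has rank 5, and its Smith normal form has invariant factors (1,1,1,1,1).

∂_2: C_2 → C_1 maps a triangle to the signed sum of its edges. For instance
  ∂[0,2,4] = [2,4] − [0,4] + [0,2],
  ∂[0,1,2] = [1,2] − [0,2] + [0,1].
As a 12×6 matrix over Z this has rank 6, with invariant factors (1,1,1,1,1,1).

Now H_k = ker ∂_k / im ∂_{k+1}, so:

  H_0: rank C_0 − rank ∂_1 = 6 − 5 = 1, and the invariant factors of ∂_1 are all 1, so H_0 = Z.

H_0 ≅ Z.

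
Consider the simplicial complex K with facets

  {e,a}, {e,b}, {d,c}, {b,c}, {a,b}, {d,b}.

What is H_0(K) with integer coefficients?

K has 5 vertices, 6 edges.
rank ∂_0 = 0, rank ∂_1 = 4 ⇒ b_0 = 5 − 0 − 4 = 1; all invariant factors of ∂_1 are 1 so no torsion. So H_0 ≅ Z.

H_0 ≅ Z.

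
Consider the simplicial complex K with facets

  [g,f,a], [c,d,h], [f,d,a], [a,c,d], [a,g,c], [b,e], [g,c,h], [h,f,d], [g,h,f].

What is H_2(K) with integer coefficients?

H_2 = Z.

Fix the vertex order a < b < c < d < e < f < g < h and write every simplex with vertices in increasing order. Then dim K = 2 and the simplices of K are:

  0-simplices (8): a, b, c, d, e, f, g, h
  1-simplices (13): ac, ad, af, ag, be, cd, cg, ch, df, dh, fg, fh, gh
  2-simplices (8): acd, acg, adf, afg, cdh, cgh, dfh, fgh

Hence C_0 ≅ Z^8, C_1 ≅ Z^13, C_2 ≅ Z^8.

Boundary ∂_1: C_1 → C_0 is given by ∂[p,q] = [q] − [p]. For instance
  ∂fg = g − f.
The 8×13 boundary matrix has rank 6 and Smith normal form diag(1,1,1,1,1,1).

The boundary map ∂_2: C_2 → C_1 maps a triangle to the signed sum of its edges. For instance
  ∂acd = cd − ad + ac,
  ∂fgh = gh − fh + fg.
The 13×8 boundary matrix has rank 7 and Smith normal form diag(1,1,1,1,1,1,1).

Now H_k = ker ∂_k / im ∂_{k+1}, so:

  H_2: rank ker ∂_2 − rank ∂_3 = (8 − 7) − 0 = 1, and there is no ∂_3, so H_2 ≅ Z.

(K is a triangulation of the disjoint union of the 2-sphere S^2 and the 1-simplex.)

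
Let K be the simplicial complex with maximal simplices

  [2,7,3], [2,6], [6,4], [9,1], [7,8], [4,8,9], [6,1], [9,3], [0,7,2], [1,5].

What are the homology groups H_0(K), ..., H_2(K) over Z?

Fix the vertex order 0 < 1 < 2 < 3 < 4 < 5 < 6 < 7 < 8 < 9 and write every simplex with vertices in increasing order. Then dim K = 2 and the simplices of K are:

  0-simplices (10): [0], [1], [2], [3], [4], [5], [6], [7], [8], [9]
  1-simplices (15): [0,2], [0,7], [1,5], [1,6], [1,9], [2,3], [2,6], [2,7], [3,7], [3,9], [4,6], [4,8], [4,9], [7,8], [8,9]
  2-simplices (3): [0,2,7], [2,3,7], [4,8,9]

giving chain groups C_0 ≅ Z^10, C_1 ≅ Z^15, C_2 ≅ Z^3.

∂_1: C_1 → C_0 is given by ∂[p,q] = [q] − [p].
The resulting 10×15 matrix has rank 9, and its Smith normal form has invariant factors (1,1,1,1,1,1,1,1,1).

The boundary map ∂_2: C_2 → C_1 sends each 2-simplex [p,q,r] to [q,r] − [p,r] + [p,q]. For instance
  ∂[0,2,7] = [2,7] − [0,7] + [0,2],
  ∂[4,8,9] = [8,9] − [4,9] + [4,8].
This gives a 15×3 integer matrix of rank 3; reducing to Smith normal form yields diagonal entries (1,1,1).

Reading off H_k = ker ∂_k / im ∂_{k+1}:

  H_0: rank C_0 − rank ∂_1 = 10 − 9 = 1, and the invariant factors of ∂_1 are all 1, so H_0 ≅ Z.
  H_1: rank ker ∂_1 − rank ∂_2 = (15 − 9) − 3 = 3, and the invariant factors of ∂_2 are all 1, so H_1 ≅ Z^3.
  H_2: rank ker ∂_2 − rank ∂_3 = (3 − 3) − 0 = 0, and there is no ∂_3, so H_2 ≅ 0.

H_0 = Z,  H_1 = Z^3,  H_2 = 0.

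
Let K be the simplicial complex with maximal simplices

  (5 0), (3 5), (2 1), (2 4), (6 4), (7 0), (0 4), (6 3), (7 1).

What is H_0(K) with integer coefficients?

H_0 ≅ Z.

Fix the vertex order 0 < 1 < 2 < 3 < 4 < 5 < 6 < 7 and write every simplex with vertices in increasing order. Then dim K = 1 and the simplices of K are:

  0-simplices (8): [0], [1], [2], [3], [4], [5], [6], [7]
  1-simplices (9): [0,4], [0,5], [0,7], [1,2], [1,7], [2,4], [3,5], [3,6], [4,6]

so the chain groups are C_0 ≅ Z^8, C_1 ≅ Z^9.

∂_1: C_1 → C_0 sends each edge [p,q] (with p < q) to q − p. For instance
  ∂[2,4] = [4] − [2].
The 8×9 boundary matrix has rank 7 and Smith normal form diag(1,1,1,1,1,1,1).

Computing H_k = (kernel of ∂_k) / (image of ∂_{k+1}):

  H_0: rank C_0 − rank ∂_1 = 8 − 7 = 1, and the invariant factors of ∂_1 are all 1, so H_0 = Z.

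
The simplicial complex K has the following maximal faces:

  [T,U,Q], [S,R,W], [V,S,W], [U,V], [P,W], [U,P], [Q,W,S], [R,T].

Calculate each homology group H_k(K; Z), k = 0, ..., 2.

Take the total order P < Q < R < S < T < U < V < W on the vertex set. Then K (dimension 2) consists of the simplices:

  0-simplices (8): P, Q, R, S, T, U, V, W
  1-simplices (14): PU, PW, QS, QT, QU, QW, RS, RT, RW, SV, SW, TU, UV, VW
  2-simplices (4): QSW, QTU, RSW, SVW

giving chain groups C_0 ≅ Z^8, C_1 ≅ Z^14, C_2 ≅ Z^4.

The boundary map ∂_1: C_1 → C_0 sends each edge [p,q] (with p < q) to q − p. For instance
  ∂UV = V − U.
This gives a 8×14 integer matrix of rank 7; reducing to Smith normal form yields diagonal entries (1,1,1,1,1,1,1).

Boundary ∂_2: C_2 → C_1 sends each 2-simplex [p,q,r] to [q,r] − [p,r] + [p,q]. For instance
  ∂QSW = SW − QW + QS,
  ∂RSW = SW − RW + RS.
The resulting 14×4 matrix has rank 4, and its Smith normal form has invariant factors (1,1,1,1).

Now H_k = ker ∂_k / im ∂_{k+1}, so:

  H_0: rank C_0 − rank ∂_1 = 8 − 7 = 1, and the invariant factors of ∂_1 are all 1, so H_0 = Z.
  H_1: rank ker ∂_1 − rank ∂_2 = (14 − 7) − 4 = 3, and the invariant factors of ∂_2 are all 1, so H_1 = Z^3.
  H_2: rank ker ∂_2 − rank ∂_3 = (4 − 4) − 0 = 0, and there is no ∂_3, so H_2 = 0.

As a check, the Euler characteristic is 8 − 14 + 4 = -2, which agrees with 1 − 3 + 0 = -2.

H_0 ≅ Z,  H_1 ≅ Z^3,  H_2 = 0.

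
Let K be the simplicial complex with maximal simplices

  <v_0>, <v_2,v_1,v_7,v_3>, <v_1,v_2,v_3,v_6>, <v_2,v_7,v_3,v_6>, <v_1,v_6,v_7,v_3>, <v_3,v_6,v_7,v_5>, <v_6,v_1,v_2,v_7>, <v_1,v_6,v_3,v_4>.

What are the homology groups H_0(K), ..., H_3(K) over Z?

Fix the vertex order v_0 < v_1 < v_2 < v_3 < v_4 < v_5 < v_6 < v_7 and write every simplex with vertices in increasing order. Then dim K = 3 and the simplices of K are:

  0-simplices (8): [v_0], [v_1], [v_2], [v_3], [v_4], [v_5], [v_6], [v_7]
  1-simplices (16): (16 of them)
  2-simplices (16): (16 of them)
  3-simplices (7): [v_1,v_2,v_3,v_6], [v_1,v_2,v_3,v_7], [v_1,v_2,v_6,v_7], [v_1,v_3,v_4,v_6], [v_1,v_3,v_6,v_7], [v_2,v_3,v_6,v_7], [v_3,v_5,v_6,v_7]

giving chain groups C_0 ≅ Z^8, C_1 ≅ Z^16, C_2 ≅ Z^16, C_3 ≅ Z^7.

∂_1: C_1 → C_0 is given by ∂[p,q] = [q] − [p].
The 8×16 boundary matrix has rank 6 and Smith normal form diag(1,1,1,1,1,1).

Boundary ∂_2: C_2 → C_1 acts by ∂[p,q,r] = [q,r] − [p,r] + [p,q]. For instance
  ∂[v_3,v_4,v_6] = [v_4,v_6] − [v_3,v_6] + [v_3,v_4],
  ∂[v_1,v_3,v_7] = [v_3,v_7] − [v_1,v_7] + [v_1,v_3].
The resulting 16×16 matrix has rank 10, and its Smith normal form has invariant factors (1,1,1,1,1,1,1,1,1,1).

The boundary map ∂_3: C_3 → C_2 sends each 3-simplex σ to the alternating sum Σ_i (−1)^i (σ with its i-th vertex removed). For instance
  ∂[v_1,v_3,v_6,v_7] = [v_3,v_6,v_7] − [v_1,v_6,v_7] + [v_1,v_3,v_7] − [v_1,v_3,v_6],
  ∂[v_1,v_2,v_3,v_7] = [v_2,v_3,v_7] − [v_1,v_3,v_7] + [v_1,v_2,v_7] − [v_1,v_2,v_3].
The resulting 16×7 matrix has rank 6, and its Smith normal form has invariant factors (1,1,1,1,1,1).

Computing H_k = (kernel of ∂_k) / (image of ∂_{k+1}):

  H_0: rank C_0 − rank ∂_1 = 8 − 6 = 2, and the invariant factors of ∂_1 are all 1, so H_0 = Z^2.
  H_1: rank ker ∂_1 − rank ∂_2 = (16 − 6) − 10 = 0, and the invariant factors of ∂_2 are all 1, so H_1 = 0.
  H_2: rank ker ∂_2 − rank ∂_3 = (16 − 10) − 6 = 0, and the invariant factors of ∂_3 are all 1, so H_2 = 0.
  H_3: rank ker ∂_3 − rank ∂_4 = (7 − 6) − 0 = 1, and there is no ∂_4, so H_3 = Z.

H_0 ≅ Z^2,  H_1 = 0,  H_2 = 0,  H_3 ≅ Z.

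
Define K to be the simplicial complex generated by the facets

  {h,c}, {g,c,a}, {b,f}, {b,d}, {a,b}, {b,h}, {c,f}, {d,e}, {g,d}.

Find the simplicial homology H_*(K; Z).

H_0 ≅ Z,  H_1 ≅ Z^3,  H_2 = 0.

Take the total order a < b < c < d < e < f < g < h on the vertex set. Then K (dimension 2) consists of the simplices:

  0-simplices (8): a, b, c, d, e, f, g, h
  1-simplices (11): ab, ac, ag, bd, bf, bh, cf, cg, ch, de, dg
  2-simplices (1): acg

Hence C_0 ≅ Z^8, C_1 ≅ Z^11, C_2 ≅ Z^1.

∂_1: C_1 → C_0 sends each edge [p,q] (with p < q) to q − p.
The resulting 8×11 matrix has rank 7, and its Smith normal form has invariant factors (1,1,1,1,1,1,1).

The boundary map ∂_2: C_2 → C_1 maps a triangle to the signed sum of its edges. For instance
  ∂acg = cg − ag + ac.
The 11×1 boundary matrix has rank 1 and Smith normal form diag(1).

Now H_k = ker ∂_k / im ∂_{k+1}, so:

  H_0: rank C_0 − rank ∂_1 = 8 − 7 = 1, and the invariant factors of ∂_1 are all 1, so H_0 ≅ Z.
  H_1: rank ker ∂_1 − rank ∂_2 = (11 − 7) − 1 = 3, and the invariant factors of ∂_2 are all 1, so H_1 ≅ Z^3.
  H_2: rank ker ∂_2 − rank ∂_3 = (1 − 1) − 0 = 0, and there is no ∂_3, so H_2 ≅ 0.

As a check, the Euler characteristic is 8 − 11 + 1 = -2, which agrees with 1 − 3 + 0 = -2.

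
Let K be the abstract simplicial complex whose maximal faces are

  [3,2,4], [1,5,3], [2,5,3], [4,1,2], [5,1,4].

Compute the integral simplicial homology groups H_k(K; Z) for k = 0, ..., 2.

K has 5 vertices, 10 edges, 5 triangles.
rank ∂_0 = 0, rank ∂_1 = 4 ⇒ b_0 = 5 − 0 − 4 = 1; all invariant factors of ∂_1 are 1 so no torsion. So H_0 = Z.
rank ∂_1 = 4, rank ∂_2 = 5 ⇒ b_1 = 10 − 4 − 5 = 1; all invariant factors of ∂_2 are 1 so no torsion. So H_1 = Z.
rank ∂_2 = 5, rank ∂_3 = 0 ⇒ b_2 = 5 − 5 − 0 = 0. So H_2 = 0.

H_0 = Z,  H_1 = Z,  H_2 = 0.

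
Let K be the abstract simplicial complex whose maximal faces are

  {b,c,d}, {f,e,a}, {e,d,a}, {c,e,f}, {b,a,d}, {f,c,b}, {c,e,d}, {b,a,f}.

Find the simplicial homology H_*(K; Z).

H_0 ≅ Z,  H_1 = 0,  H_2 ≅ Z.

We work with the vertex ordering a < b < c < d < e < f. The simplices of K, each written with vertices in increasing order, are:

  0-simplices (6): a, b, c, d, e, f
  1-simplices (12): ab, ad, ae, af, bc, bd, bf, cd, ce, cf, de, ef
  2-simplices (8): abd, abf, ade, aef, bcd, bcf, cde, cef

giving chain groups C_0 ≅ Z^6, C_1 ≅ Z^12, C_2 ≅ Z^8.

∂_1: C_1 → C_0 maps an edge to its endpoints' difference, ∂[p,q] = q − p. For instance
  ∂ab = b − a.
The 6×12 boundary matrix has rank 5 and Smith normal form diag(1,1,1,1,1).

Boundary ∂_2: C_2 → C_1 maps a triangle to the signed sum of its edges. For instance
  ∂ade = de − ae + ad,
  ∂aef = ef − af + ae.
The 12×8 boundary matrix has rank 7 and Smith normal form diag(1,1,1,1,1,1,1).

Reading off H_k = ker ∂_k / im ∂_{k+1}:

  H_0: rank C_0 − rank ∂_1 = 6 − 5 = 1, and the invariant factors of ∂_1 are all 1, so H_0 = Z.
  H_1: rank ker ∂_1 − rank ∂_2 = (12 − 5) − 7 = 0, and the invariant factors of ∂_2 are all 1, so H_1 = 0.
  H_2: rank ker ∂_2 − rank ∂_3 = (8 − 7) − 0 = 1, and there is no ∂_3, so H_2 = Z.

As a check, the Euler characteristic is 6 − 12 + 8 = 2, which agrees with 1 − 0 + 1 = 2.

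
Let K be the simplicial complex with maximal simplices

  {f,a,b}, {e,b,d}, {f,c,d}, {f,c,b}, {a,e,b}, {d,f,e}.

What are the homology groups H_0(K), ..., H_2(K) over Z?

H_0 ≅ Z,  H_1 ≅ Z,  H_2 = 0.

Take the total order a < b < c < d < e < f on the vertex set. Then K (dimension 2) consists of the simplices:

  0-simplices (6): a, b, c, d, e, f
  1-simplices (12): ab, ae, af, bc, bd, be, bf, cd, cf, de, df, ef
  2-simplices (6): abe, abf, bcf, bde, cdf, def

so the chain groups are C_0 ≅ Z^6, C_1 ≅ Z^12, C_2 ≅ Z^6.

∂_1: C_1 → C_0 sends each edge [p,q] (with p < q) to q − p. For instance
  ∂bf = f − b.
The 6×12 boundary matrix has rank 5 and Smith normal form diag(1,1,1,1,1).

Boundary ∂_2: C_2 → C_1 maps a triangle to the signed sum of its edges. For instance
  ∂cdf = df − cf + cd,
  ∂bcf = cf − bf + bc.
The 12×6 boundary matrix has rank 6 and Smith normal form diag(1,1,1,1,1,1).

Computing H_k = (kernel of ∂_k) / (image of ∂_{k+1}):

  H_0: rank C_0 − rank ∂_1 = 6 − 5 = 1, and the invariant factors of ∂_1 are all 1, so H_0 = Z.
  H_1: rank ker ∂_1 − rank ∂_2 = (12 − 5) − 6 = 1, and the invariant factors of ∂_2 are all 1, so H_1 = Z.
  H_2: rank ker ∂_2 − rank ∂_3 = (6 − 6) − 0 = 0, and there is no ∂_3, so H_2 = 0.

As a check, the Euler characteristic is 6 − 12 + 6 = 0, which agrees with 1 − 1 + 0 = 0.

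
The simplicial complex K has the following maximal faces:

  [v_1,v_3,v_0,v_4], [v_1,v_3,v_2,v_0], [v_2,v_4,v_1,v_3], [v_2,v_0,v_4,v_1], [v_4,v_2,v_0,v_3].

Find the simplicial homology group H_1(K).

Order the vertices as v_0 < v_1 < v_2 < v_3 < v_4. Listing each simplex with vertices in this order, K has dimension 3 with simplices:

  0-simplices (5): [v_0], [v_1], [v_2], [v_3], [v_4]
  1-simplices (10): [v_0,v_1], [v_0,v_2], [v_0,v_3], [v_0,v_4], [v_1,v_2], [v_1,v_3], [v_1,v_4], [v_2,v_3], [v_2,v_4], [v_3,v_4]
  2-simplices (10): [v_0,v_1,v_2], [v_0,v_1,v_3], [v_0,v_1,v_4], [v_0,v_2,v_3], [v_0,v_2,v_4], [v_0,v_3,v_4], [v_1,v_2,v_3], [v_1,v_2,v_4], [v_1,v_3,v_4], [v_2,v_3,v_4]
  3-simplices (5): [v_0,v_1,v_2,v_3], [v_0,v_1,v_2,v_4], [v_0,v_1,v_3,v_4], [v_0,v_2,v_3,v_4], [v_1,v_2,v_3,v_4]

giving chain groups C_0 ≅ Z^5, C_1 ≅ Z^10, C_2 ≅ Z^10, C_3 ≅ Z^5.

Boundary ∂_1: C_1 → C_0 is given by ∂[p,q] = [q] − [p].
As a 5×10 matrix over Z this has rank 4, with invariant factors (1,1,1,1).

∂_2: C_2 → C_1 maps a triangle to the signed sum of its edges. For instance
  ∂[v_2,v_3,v_4] = [v_3,v_4] − [v_2,v_4] + [v_2,v_3],
  ∂[v_1,v_2,v_4] = [v_2,v_4] − [v_1,v_4] + [v_1,v_2].
This gives a 10×10 integer matrix of rank 6; reducing to Smith normal form yields diagonal entries (1,1,1,1,1,1).

Boundary ∂_3: C_3 → C_2 sends each 3-simplex σ to the alternating sum Σ_i (−1)^i (σ with its i-th vertex removed). For instance
  ∂[v_0,v_1,v_3,v_4] = [v_1,v_3,v_4] − [v_0,v_3,v_4] + [v_0,v_1,v_4] − [v_0,v_1,v_3],
  ∂[v_0,v_1,v_2,v_4] = [v_1,v_2,v_4] − [v_0,v_2,v_4] + [v_0,v_1,v_4] − [v_0,v_1,v_2].
As a 10×5 matrix over Z this has rank 4, with invariant factors (1,1,1,1).

Reading off H_k = ker ∂_k / im ∂_{k+1}:

  H_1: rank ker ∂_1 − rank ∂_2 = (10 − 4) − 6 = 0, and the invariant factors of ∂_2 are all 1, so H_1 = 0.

H_1 ≅ 0.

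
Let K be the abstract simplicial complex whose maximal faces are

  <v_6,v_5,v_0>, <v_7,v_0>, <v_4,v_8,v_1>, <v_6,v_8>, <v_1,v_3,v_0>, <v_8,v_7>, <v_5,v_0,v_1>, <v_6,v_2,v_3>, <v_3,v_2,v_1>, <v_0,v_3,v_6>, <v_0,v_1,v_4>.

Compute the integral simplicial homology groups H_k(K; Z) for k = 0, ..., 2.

H_0 = Z,  H_1 = Z^2,  H_2 = 0.

Take the total order v_0 < v_1 < v_2 < v_3 < v_4 < v_5 < v_6 < v_7 < v_8 on the vertex set. Then K (dimension 2) consists of the simplices:

  0-simplices (9): [v_0], [v_1], [v_2], [v_3], [v_4], [v_5], [v_6], [v_7], [v_8]
  1-simplices (18): (18 of them)
  2-simplices (8): [v_0,v_1,v_3], [v_0,v_1,v_4], [v_0,v_1,v_5], [v_0,v_3,v_6], [v_0,v_5,v_6], [v_1,v_2,v_3], [v_1,v_4,v_8], [v_2,v_3,v_6]

giving chain groups C_0 ≅ Z^9, C_1 ≅ Z^18, C_2 ≅ Z^8.

∂_1: C_1 → C_0 maps an edge to its endpoints' difference, ∂[p,q] = q − p. For instance
  ∂[v_0,v_3] = [v_3] − [v_0].
The 9×18 boundary matrix has rank 8 and Smith normal form diag(1,1,1,1,1,1,1,1).

∂_2: C_2 → C_1 sends each 2-simplex [p,q,r] to [q,r] − [p,r] + [p,q]. For instance
  ∂[v_1,v_2,v_3] = [v_2,v_3] − [v_1,v_3] + [v_1,v_2],
  ∂[v_0,v_1,v_3] = [v_1,v_3] − [v_0,v_3] + [v_0,v_1].
As a 18×8 matrix over Z this has rank 8, with invariant factors (1,1,1,1,1,1,1,1).

Now H_k = ker ∂_k / im ∂_{k+1}, so:

  H_0: rank C_0 − rank ∂_1 = 9 − 8 = 1, and the invariant factors of ∂_1 are all 1, so H_0 ≅ Z.
  H_1: rank ker ∂_1 − rank ∂_2 = (18 − 8) − 8 = 2, and the invariant factors of ∂_2 are all 1, so H_1 ≅ Z^2.
  H_2: rank ker ∂_2 − rank ∂_3 = (8 − 8) − 0 = 0, and there is no ∂_3, so H_2 ≅ 0.

As a check, the Euler characteristic is 9 − 18 + 8 = -1, which agrees with 1 − 2 + 0 = -1.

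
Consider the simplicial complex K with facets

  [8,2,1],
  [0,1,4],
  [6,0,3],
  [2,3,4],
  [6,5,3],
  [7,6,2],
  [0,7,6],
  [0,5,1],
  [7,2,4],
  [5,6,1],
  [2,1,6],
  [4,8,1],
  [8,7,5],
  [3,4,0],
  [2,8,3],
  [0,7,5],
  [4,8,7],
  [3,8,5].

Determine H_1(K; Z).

H_1 = Z ⊕ Z/2Z.

We work with the vertex ordering 0 < 1 < 2 < 3 < 4 < 5 < 6 < 7 < 8. The simplices of K, each written with vertices in increasing order, are:

  0-simplices (9): [0], [1], [2], [3], [4], [5], [6], [7], [8]
  1-simplices (27): (27 of them)
  2-simplices (18): [0,1,4], [0,1,5], [0,3,4], [0,3,6], [0,5,7], [0,6,7], [1,2,6], [1,2,8], [1,4,8], [1,5,6], [2,3,4], [2,3,8], [2,4,7], [2,6,7], [3,5,6], [3,5,8], [4,7,8], [5,7,8]

so the chain groups are C_0 ≅ Z^9, C_1 ≅ Z^27, C_2 ≅ Z^18.

The boundary map ∂_1: C_1 → C_0 maps an edge to its endpoints' difference, ∂[p,q] = q − p. For instance
  ∂[5,8] = [8] − [5].
The 9×27 boundary matrix has rank 8 and Smith normal form diag(1,1,1,1,1,1,1,1).

The boundary map ∂_2: C_2 → C_1 acts by ∂[p,q,r] = [q,r] − [p,r] + [p,q]. For instance
  ∂[1,2,6] = [2,6] − [1,6] + [1,2],
  ∂[3,5,6] = [5,6] − [3,6] + [3,5].
As a 27×18 matrix over Z this has rank 18, with invariant factors (1,1,1,1,1,1,1,1,1,1,1,1,1,1,1,1,1,2).

Reading off H_k = ker ∂_k / im ∂_{k+1}:

  H_1: rank ker ∂_1 − rank ∂_2 = (27 − 8) − 18 = 1, and ∂_2 has invariant factor 2 > 1, so H_1 ≅ Z ⊕ Z/2Z.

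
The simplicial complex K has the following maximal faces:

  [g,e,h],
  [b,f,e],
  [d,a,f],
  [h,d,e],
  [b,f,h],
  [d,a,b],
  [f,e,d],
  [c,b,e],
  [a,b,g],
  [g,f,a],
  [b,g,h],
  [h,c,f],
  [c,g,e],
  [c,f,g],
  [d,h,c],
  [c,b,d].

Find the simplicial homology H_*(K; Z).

H_0 = Z,  H_1 = Z^2,  H_2 = Z.

Order the vertices as a < b < c < d < e < f < g < h. Listing each simplex with vertices in this order, K has dimension 2 with simplices:

  0-simplices (8): a, b, c, d, e, f, g, h
  1-simplices (24): ab, ad, af, ag, bc, bd, be, bf, bg, bh, cd, ce, cf, cg, ch, de, df, dh, ef, eg, eh, fg, fh, gh
  2-simplices (16): abd, abg, adf, afg, bcd, bce, bef, bfh, bgh, cdh, ceg, cfg, cfh, def, deh, egh

so the chain groups are C_0 ≅ Z^8, C_1 ≅ Z^24, C_2 ≅ Z^16.

Boundary ∂_1: C_1 → C_0 maps an edge to its endpoints' difference, ∂[p,q] = q − p. For instance
  ∂ab = b − a.
As a 8×24 matrix over Z this has rank 7, with invariant factors (1,1,1,1,1,1,1).

The boundary map ∂_2: C_2 → C_1 maps a triangle to the signed sum of its edges. For instance
  ∂abg = bg − ag + ab,
  ∂cdh = dh − ch + cd.
The resulting 24×16 matrix has rank 15, and its Smith normal form has invariant factors (1,1,1,1,1,1,1,1,1,1,1,1,1,1,1).

Reading off H_k = ker ∂_k / im ∂_{k+1}:

  H_0: rank C_0 − rank ∂_1 = 8 − 7 = 1, and the invariant factors of ∂_1 are all 1, so H_0 = Z.
  H_1: rank ker ∂_1 − rank ∂_2 = (24 − 7) − 15 = 2, and the invariant factors of ∂_2 are all 1, so H_1 = Z^2.
  H_2: rank ker ∂_2 − rank ∂_3 = (16 − 15) − 0 = 1, and there is no ∂_3, so H_2 = Z.

As a check, the Euler characteristic is 8 − 24 + 16 = 0, which agrees with 1 − 2 + 1 = 0.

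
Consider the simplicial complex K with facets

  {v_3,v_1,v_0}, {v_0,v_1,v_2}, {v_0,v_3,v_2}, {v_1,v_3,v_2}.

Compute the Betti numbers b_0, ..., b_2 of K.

We work with the vertex ordering v_0 < v_1 < v_2 < v_3. The simplices of K, each written with vertices in increasing order, are:

  0-simplices (4): [v_0], [v_1], [v_2], [v_3]
  1-simplices (6): [v_0,v_1], [v_0,v_2], [v_0,v_3], [v_1,v_2], [v_1,v_3], [v_2,v_3]
  2-simplices (4): [v_0,v_1,v_2], [v_0,v_1,v_3], [v_0,v_2,v_3], [v_1,v_2,v_3]

so the chain groups are C_0 ≅ Z^4, C_1 ≅ Z^6, C_2 ≅ Z^4.

Boundary ∂_1: C_1 → C_0 sends each edge [p,q] (with p < q) to q − p.
This gives a 4×6 integer matrix of rank 3; reducing to Smith normal form yields diagonal entries (1,1,1).

∂_2: C_2 → C_1 sends each 2-simplex [p,q,r] to [q,r] − [p,r] + [p,q]. For instance
  ∂[v_0,v_2,v_3] = [v_2,v_3] − [v_0,v_3] + [v_0,v_2],
  ∂[v_0,v_1,v_3] = [v_1,v_3] − [v_0,v_3] + [v_0,v_1].
The 6×4 boundary matrix has rank 3 and Smith normal form diag(1,1,1).

From H_k ≅ ker(∂_k) / im(∂_{k+1}) we obtain:

  H_0: rank C_0 − rank ∂_1 = 4 − 3 = 1, and the invariant factors of ∂_1 are all 1, so H_0 ≅ Z.
  H_1: rank ker ∂_1 − rank ∂_2 = (6 − 3) − 3 = 0, and the invariant factors of ∂_2 are all 1, so H_1 ≅ 0.
  H_2: rank ker ∂_2 − rank ∂_3 = (4 − 3) − 0 = 1, and there is no ∂_3, so H_2 ≅ Z.

(K is a triangulation of the 2-sphere S^2.)

Hence the Betti numbers are b_0 = 1, b_1 = 0, b_2 = 1.

b_0 = 1, b_1 = 0, b_2 = 1.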